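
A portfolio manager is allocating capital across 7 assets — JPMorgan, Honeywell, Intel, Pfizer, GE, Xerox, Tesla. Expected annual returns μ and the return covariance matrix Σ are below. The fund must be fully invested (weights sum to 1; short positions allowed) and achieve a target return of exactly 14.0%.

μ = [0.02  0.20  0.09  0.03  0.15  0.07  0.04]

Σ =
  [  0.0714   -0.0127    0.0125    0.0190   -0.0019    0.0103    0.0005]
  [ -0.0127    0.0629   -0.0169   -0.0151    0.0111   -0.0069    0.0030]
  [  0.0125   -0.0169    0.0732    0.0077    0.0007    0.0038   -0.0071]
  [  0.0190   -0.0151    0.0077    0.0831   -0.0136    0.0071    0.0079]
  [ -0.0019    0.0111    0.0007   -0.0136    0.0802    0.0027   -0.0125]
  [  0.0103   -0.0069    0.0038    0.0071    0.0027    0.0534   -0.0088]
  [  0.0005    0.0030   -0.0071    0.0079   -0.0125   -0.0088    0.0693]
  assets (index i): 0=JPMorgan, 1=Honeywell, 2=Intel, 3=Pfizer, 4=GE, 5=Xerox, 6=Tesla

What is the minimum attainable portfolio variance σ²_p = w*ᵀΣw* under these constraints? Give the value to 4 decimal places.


0.0152

u=Σ⁻¹μ = [0.1870  3.8042  1.9857  0.8518  1.5782  1.5976  1.0051]
v=Σ⁻¹𝟙 = [9.6724  24.0533  17.0325  11.3522  13.3955  19.6488  18.6812]
a=μᵀu=1.357619  b=𝟙ᵀu=11.009570  c=𝟙ᵀv=113.835729  D=ac−b²=33.334953
λ₁=(c·0.140−b)/D = (113.835729·0.140−11.009570)/33.334953 = 0.147816
λ₂=(a−b·0.140)/D = (1.357619−11.009570·0.140)/33.334953 = -0.005511
w* = 0.147816·u + -0.005511·v:
  w_0 = 0.147816·0.1870 + -0.005511·9.6724 = -0.0257  (JPMorgan)
  w_1 = 0.147816·3.8042 + -0.005511·24.0533 = 0.4298  (Honeywell)
  w_2 = 0.147816·1.9857 + -0.005511·17.0325 = 0.1997  (Intel)
  w_3 = 0.147816·0.8518 + -0.005511·11.3522 = 0.0633  (Pfizer)
  w_4 = 0.147816·1.5782 + -0.005511·13.3955 = 0.1595  (GE)
  w_5 = 0.147816·1.5976 + -0.005511·19.6488 = 0.1279  (Xerox)
  w_6 = 0.147816·1.0051 + -0.005511·18.6812 = 0.0456  (Tesla)
Σw_i=1.0000  μᵀw=0.1400
σ²=wᵀΣw=λ₁·μ_p+λ₂ = 0.147816·0.140 + -0.005511 = 0.015183 ≈ 0.0152


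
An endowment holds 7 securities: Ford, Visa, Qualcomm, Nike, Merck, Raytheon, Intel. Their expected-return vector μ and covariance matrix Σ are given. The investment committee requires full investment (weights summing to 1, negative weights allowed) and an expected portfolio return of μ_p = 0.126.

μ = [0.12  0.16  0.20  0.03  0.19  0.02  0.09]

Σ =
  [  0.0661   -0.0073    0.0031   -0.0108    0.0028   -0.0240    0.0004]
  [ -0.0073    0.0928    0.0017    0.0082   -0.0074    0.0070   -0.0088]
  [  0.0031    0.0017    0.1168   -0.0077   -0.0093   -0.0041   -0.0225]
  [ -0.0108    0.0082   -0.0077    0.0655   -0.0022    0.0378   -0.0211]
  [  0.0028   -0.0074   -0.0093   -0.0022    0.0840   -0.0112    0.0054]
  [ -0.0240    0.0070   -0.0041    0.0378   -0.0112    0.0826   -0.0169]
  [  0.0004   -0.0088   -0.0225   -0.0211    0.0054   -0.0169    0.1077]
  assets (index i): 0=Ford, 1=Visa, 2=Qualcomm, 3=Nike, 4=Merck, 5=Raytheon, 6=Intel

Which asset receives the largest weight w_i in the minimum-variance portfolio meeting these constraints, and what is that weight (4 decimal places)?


u=Σ⁻¹μ = [2.3869  2.0831  2.2503  0.7811  2.6905  1.2213  1.6769]
v=Σ⁻¹𝟙 = [23.9565  12.6588  14.1093  15.6692  15.3342  17.3267  18.1979]
a=μᵀu=1.779745  b=𝟙ᵀu=13.089970  c=𝟙ᵀv=117.252559  D=ac−b²=37.332310
λ₁=(c·0.126−b)/D = (117.252559·0.126−13.089970)/37.332310 = 0.045104
λ₂=(a−b·0.126)/D = (1.779745−13.089970·0.126)/37.332310 = 0.003493
w* = 0.045104·u + 0.003493·v:
  w_0 = 0.045104·2.3869 + 0.003493·23.9565 = 0.1913  (Ford)
  w_1 = 0.045104·2.0831 + 0.003493·12.6588 = 0.1382  (Visa)
  w_2 = 0.045104·2.2503 + 0.003493·14.1093 = 0.1508  (Qualcomm)
  w_3 = 0.045104·0.7811 + 0.003493·15.6692 = 0.0900  (Nike)
  w_4 = 0.045104·2.6905 + 0.003493·15.3342 = 0.1749  (Merck)
  w_5 = 0.045104·1.2213 + 0.003493·17.3267 = 0.1156  (Raytheon)
  w_6 = 0.045104·1.6769 + 0.003493·18.1979 = 0.1392  (Intel)
Σw_i=1.0000  μᵀw=0.1260
σ²=wᵀΣw=λ₁·μ_p+λ₂ = 0.045104·0.126 + 0.003493 = 0.009176 ≈ 0.0092

Ford (0.1913)


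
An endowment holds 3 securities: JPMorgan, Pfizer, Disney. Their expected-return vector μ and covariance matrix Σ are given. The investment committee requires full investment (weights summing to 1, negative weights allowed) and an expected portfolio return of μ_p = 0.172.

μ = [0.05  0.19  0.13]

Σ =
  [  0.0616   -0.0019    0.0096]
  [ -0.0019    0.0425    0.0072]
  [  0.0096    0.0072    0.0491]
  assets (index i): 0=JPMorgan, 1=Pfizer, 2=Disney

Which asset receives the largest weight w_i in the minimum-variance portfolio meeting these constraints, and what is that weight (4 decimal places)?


Pfizer (0.7088)

x=Σ⁻¹μ = [0.6429  4.1758  1.9096]
y=Σ⁻¹𝟙 = [14.6755  21.7619  14.3061]
a=μᵀx=1.073800  b=𝟙ᵀx=6.728323  c=𝟙ᵀy=50.743448  D=ac−b²=9.217997
λ₁=(c·0.172−b)/D = (50.743448·0.172−6.728323)/9.217997 = 0.216918
λ₂=(a−b·0.172)/D = (1.073800−6.728323·0.172)/9.217997 = -0.009055
w* = 0.216918·x + -0.009055·y:
  w_0 = 0.216918·0.6429 + -0.009055·14.6755 = 0.0066  (JPMorgan)
  w_1 = 0.216918·4.1758 + -0.009055·21.7619 = 0.7088  (Pfizer)
  w_2 = 0.216918·1.9096 + -0.009055·14.3061 = 0.2847  (Disney)
Σw_i=1.0000  μᵀw=0.1720
σ²=wᵀΣw=λ₁·μ_p+λ₂ = 0.216918·0.172 + -0.009055 = 0.028255 ≈ 0.0283


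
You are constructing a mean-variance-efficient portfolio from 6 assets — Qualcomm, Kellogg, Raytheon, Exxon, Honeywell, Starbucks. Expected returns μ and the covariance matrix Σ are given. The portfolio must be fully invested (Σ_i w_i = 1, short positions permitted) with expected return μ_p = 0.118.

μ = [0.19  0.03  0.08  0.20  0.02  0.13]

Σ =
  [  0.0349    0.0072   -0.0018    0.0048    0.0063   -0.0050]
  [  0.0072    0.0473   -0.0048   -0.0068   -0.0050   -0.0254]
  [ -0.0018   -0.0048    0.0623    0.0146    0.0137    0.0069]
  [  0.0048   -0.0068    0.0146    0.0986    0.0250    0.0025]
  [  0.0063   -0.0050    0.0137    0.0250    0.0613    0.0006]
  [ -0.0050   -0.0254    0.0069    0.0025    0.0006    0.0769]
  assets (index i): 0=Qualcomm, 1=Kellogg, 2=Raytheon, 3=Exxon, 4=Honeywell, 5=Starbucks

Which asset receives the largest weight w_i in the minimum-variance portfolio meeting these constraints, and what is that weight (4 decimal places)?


g=Σ⁻¹μ = [5.5133  1.3090  1.0952  1.9304  -1.1884  2.3296]
h=Σ⁻¹𝟙 = [22.9216  34.0538  12.7719  6.0316  11.1829  24.3129]
a=μᵀg=1.839575  b=𝟙ᵀg=10.989123  c=𝟙ᵀh=111.274694  D=ac−b²=83.937293
λ₁=(c·0.118−b)/D = (111.274694·0.118−10.989123)/83.937293 = 0.025511
λ₂=(a−b·0.118)/D = (1.839575−10.989123·0.118)/83.937293 = 0.006467
w* = 0.025511·g + 0.006467·h:
  w_0 = 0.025511·5.5133 + 0.006467·22.9216 = 0.2889  (Qualcomm)
  w_1 = 0.025511·1.3090 + 0.006467·34.0538 = 0.2536  (Kellogg)
  w_2 = 0.025511·1.0952 + 0.006467·12.7719 = 0.1105  (Raytheon)
  w_3 = 0.025511·1.9304 + 0.006467·6.0316 = 0.0883  (Exxon)
  w_4 = 0.025511·-1.1884 + 0.006467·11.1829 = 0.0420  (Honeywell)
  w_5 = 0.025511·2.3296 + 0.006467·24.3129 = 0.2167  (Starbucks)
Σw_i=1.0000  μᵀw=0.1180
σ²=wᵀΣw=λ₁·μ_p+λ₂ = 0.025511·0.118 + 0.006467 = 0.009478 ≈ 0.0095

Qualcomm (0.2889)


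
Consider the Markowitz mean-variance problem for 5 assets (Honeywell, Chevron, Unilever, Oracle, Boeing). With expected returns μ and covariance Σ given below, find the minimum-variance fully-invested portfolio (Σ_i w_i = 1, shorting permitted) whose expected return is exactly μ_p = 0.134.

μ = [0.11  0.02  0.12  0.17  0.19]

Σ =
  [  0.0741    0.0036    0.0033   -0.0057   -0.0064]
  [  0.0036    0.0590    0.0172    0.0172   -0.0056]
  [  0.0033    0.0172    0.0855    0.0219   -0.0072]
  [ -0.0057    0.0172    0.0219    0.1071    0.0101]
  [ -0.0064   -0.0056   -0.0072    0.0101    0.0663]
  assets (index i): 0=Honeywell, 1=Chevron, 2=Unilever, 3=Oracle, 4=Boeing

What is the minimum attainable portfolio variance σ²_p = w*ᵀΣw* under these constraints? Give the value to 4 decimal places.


g=Σ⁻¹μ = [1.7830  -0.2133  1.3314  1.1625  2.9874]
h=Σ⁻¹𝟙 = [14.3140  13.9561  8.7223  4.3838  17.9229]
a=μᵀg=1.116851  b=𝟙ᵀg=7.050938  c=𝟙ᵀh=59.299172  D=ac−b²=16.512622
λ₁=(c·0.134−b)/D = (59.299172·0.134−7.050938)/16.512622 = 0.054210
λ₂=(a−b·0.134)/D = (1.116851−7.050938·0.134)/16.512622 = 0.010418
w* = 0.054210·g + 0.010418·h:
  w_0 = 0.054210·1.7830 + 0.010418·14.3140 = 0.2458  (Honeywell)
  w_1 = 0.054210·-0.2133 + 0.010418·13.9561 = 0.1338  (Chevron)
  w_2 = 0.054210·1.3314 + 0.010418·8.7223 = 0.1630  (Unilever)
  w_3 = 0.054210·1.1625 + 0.010418·4.3838 = 0.1087  (Oracle)
  w_4 = 0.054210·2.9874 + 0.010418·17.9229 = 0.3487  (Boeing)
Σw_i=1.0000  μᵀw=0.1340
σ²=wᵀΣw=λ₁·μ_p+λ₂ = 0.054210·0.134 + 0.010418 = 0.017682 ≈ 0.0177

0.0177


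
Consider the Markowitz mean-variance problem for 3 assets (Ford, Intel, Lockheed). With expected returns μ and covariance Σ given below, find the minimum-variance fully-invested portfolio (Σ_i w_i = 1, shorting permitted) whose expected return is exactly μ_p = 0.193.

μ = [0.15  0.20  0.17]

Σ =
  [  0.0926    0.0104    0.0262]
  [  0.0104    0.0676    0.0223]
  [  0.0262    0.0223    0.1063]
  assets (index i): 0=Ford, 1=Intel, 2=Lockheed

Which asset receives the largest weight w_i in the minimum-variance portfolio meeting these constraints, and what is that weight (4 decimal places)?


g=Σ⁻¹μ = [1.1111  2.5252  0.7956]
h=Σ⁻¹𝟙 = [8.0684  11.9299  4.9160]
a=μᵀg=0.806965  b=𝟙ᵀg=4.431957  c=𝟙ᵀh=24.914277  D=ac−b²=0.462697
λ₁=(c·0.193−b)/D = (24.914277·0.193−4.431957)/0.462697 = 0.813703
λ₂=(a−b·0.193)/D = (0.806965−4.431957·0.193)/0.462697 = -0.104611
w* = 0.813703·g + -0.104611·h:
  w_0 = 0.813703·1.1111 + -0.104611·8.0684 = 0.0601  (Ford)
  w_1 = 0.813703·2.5252 + -0.104611·11.9299 = 0.8067  (Intel)
  w_2 = 0.813703·0.7956 + -0.104611·4.9160 = 0.1331  (Lockheed)
Σw_i=1.0000  μᵀw=0.1930
σ²=wᵀΣw=λ₁·μ_p+λ₂ = 0.813703·0.193 + -0.104611 = 0.052434 ≈ 0.0524

Intel (0.8067)


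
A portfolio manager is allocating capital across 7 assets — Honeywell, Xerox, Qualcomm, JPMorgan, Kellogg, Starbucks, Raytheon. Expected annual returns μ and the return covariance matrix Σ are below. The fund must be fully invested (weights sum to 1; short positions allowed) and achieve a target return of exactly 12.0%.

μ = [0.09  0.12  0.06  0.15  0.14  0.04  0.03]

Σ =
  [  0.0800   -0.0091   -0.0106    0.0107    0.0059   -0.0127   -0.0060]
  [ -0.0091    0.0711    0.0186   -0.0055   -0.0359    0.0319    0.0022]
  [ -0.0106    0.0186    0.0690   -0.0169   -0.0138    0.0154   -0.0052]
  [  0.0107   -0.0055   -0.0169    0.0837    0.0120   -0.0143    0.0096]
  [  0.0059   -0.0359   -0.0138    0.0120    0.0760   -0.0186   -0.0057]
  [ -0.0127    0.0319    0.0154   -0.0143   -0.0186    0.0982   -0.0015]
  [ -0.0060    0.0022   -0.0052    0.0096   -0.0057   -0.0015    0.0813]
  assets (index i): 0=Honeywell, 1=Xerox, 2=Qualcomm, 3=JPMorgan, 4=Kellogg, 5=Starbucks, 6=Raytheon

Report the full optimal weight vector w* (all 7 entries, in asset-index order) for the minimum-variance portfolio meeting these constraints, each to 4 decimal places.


0.1037  0.3134  0.0966  0.1534  0.3114  -0.0001  0.0215

p=Σ⁻¹μ = [1.2675  3.2226  1.2446  1.5923  3.3270  0.1990  0.5038]
q=Σ⁻¹𝟙 = [16.5082  21.0493  18.4236  11.0051  26.8712  9.5109  14.8872]
a=μᵀp=1.303170  b=𝟙ᵀp=11.356846  c=𝟙ᵀq=118.255354  D=ac−b²=25.128852
λ₁=(c·0.120−b)/D = (118.255354·0.120−11.356846)/25.128852 = 0.112771
λ₂=(a−b·0.120)/D = (1.303170−11.356846·0.120)/25.128852 = -0.002374
w* = 0.112771·p + -0.002374·q:
  w_0 = 0.112771·1.2675 + -0.002374·16.5082 = 0.1037  (Honeywell)
  w_1 = 0.112771·3.2226 + -0.002374·21.0493 = 0.3134  (Xerox)
  w_2 = 0.112771·1.2446 + -0.002374·18.4236 = 0.0966  (Qualcomm)
  w_3 = 0.112771·1.5923 + -0.002374·11.0051 = 0.1534  (JPMorgan)
  w_4 = 0.112771·3.3270 + -0.002374·26.8712 = 0.3114  (Kellogg)
  w_5 = 0.112771·0.1990 + -0.002374·9.5109 = -0.0001  (Starbucks)
  w_6 = 0.112771·0.5038 + -0.002374·14.8872 = 0.0215  (Raytheon)
Σw_i=1.0000  μᵀw=0.1200
σ²=wᵀΣw=λ₁·μ_p+λ₂ = 0.112771·0.120 + -0.002374 = 0.011159 ≈ 0.0112


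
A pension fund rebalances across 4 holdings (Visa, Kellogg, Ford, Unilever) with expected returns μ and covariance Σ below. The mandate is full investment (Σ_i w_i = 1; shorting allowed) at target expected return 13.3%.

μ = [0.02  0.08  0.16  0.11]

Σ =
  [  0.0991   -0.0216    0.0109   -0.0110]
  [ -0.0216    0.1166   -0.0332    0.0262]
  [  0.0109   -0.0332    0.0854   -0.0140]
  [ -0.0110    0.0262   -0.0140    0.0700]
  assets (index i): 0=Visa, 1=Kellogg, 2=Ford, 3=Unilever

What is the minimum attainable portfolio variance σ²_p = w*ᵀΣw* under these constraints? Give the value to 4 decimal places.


0.0266

g=Σ⁻¹μ = [0.3513  1.0844  2.5335  1.7274]
h=Σ⁻¹𝟙 = [12.5673  12.4794  17.4284  15.0754]
a=μᵀg=0.689148  b=𝟙ᵀg=5.696544  c=𝟙ᵀh=57.550523  D=ac−b²=7.210197
λ₁=(c·0.133−b)/D = (57.550523·0.133−5.696544)/7.210197 = 0.271515
λ₂=(a−b·0.133)/D = (0.689148−5.696544·0.133)/7.210197 = -0.009499
w* = 0.271515·g + -0.009499·h:
  w_0 = 0.271515·0.3513 + -0.009499·12.5673 = -0.0240  (Visa)
  w_1 = 0.271515·1.0844 + -0.009499·12.4794 = 0.1759  (Kellogg)
  w_2 = 0.271515·2.5335 + -0.009499·17.4284 = 0.5223  (Ford)
  w_3 = 0.271515·1.7274 + -0.009499·15.0754 = 0.3258  (Unilever)
Σw_i=1.0000  μᵀw=0.1330
σ²=wᵀΣw=λ₁·μ_p+λ₂ = 0.271515·0.133 + -0.009499 = 0.026612 ≈ 0.0266


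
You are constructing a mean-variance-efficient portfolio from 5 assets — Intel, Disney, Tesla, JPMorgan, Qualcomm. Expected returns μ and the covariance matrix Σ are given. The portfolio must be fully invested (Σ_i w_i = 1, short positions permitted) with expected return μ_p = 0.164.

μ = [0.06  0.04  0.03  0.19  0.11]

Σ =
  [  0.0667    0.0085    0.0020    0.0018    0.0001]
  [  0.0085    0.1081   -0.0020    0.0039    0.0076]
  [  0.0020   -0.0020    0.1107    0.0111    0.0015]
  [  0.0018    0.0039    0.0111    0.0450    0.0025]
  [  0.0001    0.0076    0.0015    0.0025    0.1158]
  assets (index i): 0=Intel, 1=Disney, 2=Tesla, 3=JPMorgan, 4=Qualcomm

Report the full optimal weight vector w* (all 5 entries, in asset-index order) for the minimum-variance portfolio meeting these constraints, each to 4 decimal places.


u=Σ⁻¹μ = [0.7786  0.0948  -0.1718  4.1777  0.8551]
v=Σ⁻¹𝟙 = [13.3568  7.1066  6.9176  18.9402  7.6591]
a=μᵀu=0.933180  b=𝟙ᵀu=5.734344  c=𝟙ᵀv=53.980346  D=ac−b²=17.490690
λ₁=(c·0.164−b)/D = (53.980346·0.164−5.734344)/17.490690 = 0.178291
λ₂=(a−b·0.164)/D = (0.933180−5.734344·0.164)/17.490690 = -0.000415
w* = 0.178291·u + -0.000415·v:
  w_0 = 0.178291·0.7786 + -0.000415·13.3568 = 0.1333  (Intel)
  w_1 = 0.178291·0.0948 + -0.000415·7.1066 = 0.0140  (Disney)
  w_2 = 0.178291·-0.1718 + -0.000415·6.9176 = -0.0335  (Tesla)
  w_3 = 0.178291·4.1777 + -0.000415·18.9402 = 0.7370  (JPMorgan)
  w_4 = 0.178291·0.8551 + -0.000415·7.6591 = 0.1493  (Qualcomm)
Σw_i=1.0000  μᵀw=0.1640
σ²=wᵀΣw=λ₁·μ_p+λ₂ = 0.178291·0.164 + -0.000415 = 0.028825 ≈ 0.0288

0.1333  0.0140  -0.0335  0.7370  0.1493


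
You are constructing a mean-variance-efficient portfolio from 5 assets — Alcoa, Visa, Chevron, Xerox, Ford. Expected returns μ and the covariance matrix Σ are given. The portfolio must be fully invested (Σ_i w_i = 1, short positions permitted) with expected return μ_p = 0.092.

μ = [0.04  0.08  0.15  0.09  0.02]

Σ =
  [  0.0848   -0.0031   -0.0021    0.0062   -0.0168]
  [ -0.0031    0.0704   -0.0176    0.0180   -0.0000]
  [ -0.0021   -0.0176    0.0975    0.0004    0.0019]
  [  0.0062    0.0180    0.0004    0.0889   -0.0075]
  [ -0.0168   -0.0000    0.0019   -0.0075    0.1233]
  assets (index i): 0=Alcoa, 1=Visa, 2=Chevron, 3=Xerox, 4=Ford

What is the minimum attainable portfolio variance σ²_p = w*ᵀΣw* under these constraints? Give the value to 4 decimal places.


0.0183

p=Σ⁻¹μ = [0.5682  1.4339  1.8017  0.6957  0.2542]
q=Σ⁻¹𝟙 = [14.1835  16.1454  13.2434  7.8009  10.3133]
a=μᵀp=0.475405  b=𝟙ᵀp=4.753821  c=𝟙ᵀq=61.686405  D=ac−b²=6.727179
λ₁=(c·0.092−b)/D = (61.686405·0.092−4.753821)/6.727179 = 0.136956
λ₂=(a−b·0.092)/D = (0.475405−4.753821·0.092)/6.727179 = 0.005657
w* = 0.136956·p + 0.005657·q:
  w_0 = 0.136956·0.5682 + 0.005657·14.1835 = 0.1581  (Alcoa)
  w_1 = 0.136956·1.4339 + 0.005657·16.1454 = 0.2877  (Visa)
  w_2 = 0.136956·1.8017 + 0.005657·13.2434 = 0.3217  (Chevron)
  w_3 = 0.136956·0.6957 + 0.005657·7.8009 = 0.1394  (Xerox)
  w_4 = 0.136956·0.2542 + 0.005657·10.3133 = 0.0932  (Ford)
Σw_i=1.0000  μᵀw=0.0920
σ²=wᵀΣw=λ₁·μ_p+λ₂ = 0.136956·0.092 + 0.005657 = 0.018257 ≈ 0.0183


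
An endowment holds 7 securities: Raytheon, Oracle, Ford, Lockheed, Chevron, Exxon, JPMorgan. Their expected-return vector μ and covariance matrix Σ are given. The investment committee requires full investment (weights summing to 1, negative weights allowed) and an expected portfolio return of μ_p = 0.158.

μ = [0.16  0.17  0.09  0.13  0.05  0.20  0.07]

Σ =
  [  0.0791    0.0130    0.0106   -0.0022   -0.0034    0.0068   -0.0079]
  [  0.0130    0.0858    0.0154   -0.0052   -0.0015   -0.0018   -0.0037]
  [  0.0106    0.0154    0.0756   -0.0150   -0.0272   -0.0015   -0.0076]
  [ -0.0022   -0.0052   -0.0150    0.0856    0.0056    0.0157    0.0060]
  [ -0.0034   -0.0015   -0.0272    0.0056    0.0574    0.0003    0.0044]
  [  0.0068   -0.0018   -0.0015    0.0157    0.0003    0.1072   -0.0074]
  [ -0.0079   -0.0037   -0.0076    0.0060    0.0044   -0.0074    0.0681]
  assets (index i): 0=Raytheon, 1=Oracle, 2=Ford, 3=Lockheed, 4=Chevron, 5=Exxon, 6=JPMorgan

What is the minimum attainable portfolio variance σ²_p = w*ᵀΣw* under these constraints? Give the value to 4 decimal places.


0.0210

p=Σ⁻¹μ = [1.6362  1.6512  1.6385  1.4352  1.5276  1.6981  1.4497]
q=Σ⁻¹𝟙 = [10.5999  7.8276  24.2309  12.1455  27.1936  8.4544  17.1350]
a=μᵀp=1.394009  b=𝟙ᵀp=11.036387  c=𝟙ᵀq=107.586948  D=ac−b²=28.175372
λ₁=(c·0.158−b)/D = (107.586948·0.158−11.036387)/28.175372 = 0.211616
λ₂=(a−b·0.158)/D = (1.394009−11.036387·0.158)/28.175372 = -0.012413
w* = 0.211616·p + -0.012413·q:
  w_0 = 0.211616·1.6362 + -0.012413·10.5999 = 0.2147  (Raytheon)
  w_1 = 0.211616·1.6512 + -0.012413·7.8276 = 0.2523  (Oracle)
  w_2 = 0.211616·1.6385 + -0.012413·24.2309 = 0.0460  (Ford)
  w_3 = 0.211616·1.4352 + -0.012413·12.1455 = 0.1529  (Lockheed)
  w_4 = 0.211616·1.5276 + -0.012413·27.1936 = -0.0143  (Chevron)
  w_5 = 0.211616·1.6981 + -0.012413·8.4544 = 0.2544  (Exxon)
  w_6 = 0.211616·1.4497 + -0.012413·17.1350 = 0.0941  (JPMorgan)
Σw_i=1.0000  μᵀw=0.1580
σ²=wᵀΣw=λ₁·μ_p+λ₂ = 0.211616·0.158 + -0.012413 = 0.021022 ≈ 0.0210


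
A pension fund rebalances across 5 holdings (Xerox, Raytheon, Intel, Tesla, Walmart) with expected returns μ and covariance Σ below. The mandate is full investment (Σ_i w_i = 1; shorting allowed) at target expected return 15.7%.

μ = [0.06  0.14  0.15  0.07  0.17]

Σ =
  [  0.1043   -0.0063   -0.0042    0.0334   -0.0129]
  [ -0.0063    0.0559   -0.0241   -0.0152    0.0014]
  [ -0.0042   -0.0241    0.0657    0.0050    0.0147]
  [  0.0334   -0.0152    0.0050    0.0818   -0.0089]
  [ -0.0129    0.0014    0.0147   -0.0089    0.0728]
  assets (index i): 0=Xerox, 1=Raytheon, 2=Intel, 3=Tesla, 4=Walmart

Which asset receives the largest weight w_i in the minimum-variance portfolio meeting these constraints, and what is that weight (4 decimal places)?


p=Σ⁻¹μ = [0.7770  4.3875  3.4231  1.3471  1.8620]
q=Σ⁻¹𝟙 = [9.4170  32.9955  24.2375  14.2943  11.6238]
a=μᵀp=1.585162  b=𝟙ᵀp=11.796654  c=𝟙ᵀq=92.567998  D=ac−b²=7.574186
λ₁=(c·0.157−b)/D = (92.567998·0.157−11.796654)/7.574186 = 0.361296
λ₂=(a−b·0.157)/D = (1.585162−11.796654·0.157)/7.574186 = -0.035240
w* = 0.361296·p + -0.035240·q:
  w_0 = 0.361296·0.7770 + -0.035240·9.4170 = -0.0511  (Xerox)
  w_1 = 0.361296·4.3875 + -0.035240·32.9955 = 0.4224  (Raytheon)
  w_2 = 0.361296·3.4231 + -0.035240·24.2375 = 0.3826  (Intel)
  w_3 = 0.361296·1.3471 + -0.035240·14.2943 = -0.0170  (Tesla)
  w_4 = 0.361296·1.8620 + -0.035240·11.6238 = 0.2631  (Walmart)
Σw_i=1.0000  μᵀw=0.1570
σ²=wᵀΣw=λ₁·μ_p+λ₂ = 0.361296·0.157 + -0.035240 = 0.021484 ≈ 0.0215

Raytheon (0.4224)


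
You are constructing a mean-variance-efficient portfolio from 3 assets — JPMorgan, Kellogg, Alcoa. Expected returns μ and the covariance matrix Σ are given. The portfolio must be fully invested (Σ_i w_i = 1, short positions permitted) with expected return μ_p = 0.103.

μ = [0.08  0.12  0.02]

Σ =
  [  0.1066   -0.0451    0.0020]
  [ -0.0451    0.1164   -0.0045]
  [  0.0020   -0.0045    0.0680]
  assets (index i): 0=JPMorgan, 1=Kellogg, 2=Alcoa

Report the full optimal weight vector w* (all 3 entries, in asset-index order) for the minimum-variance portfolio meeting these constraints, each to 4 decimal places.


0.4660  0.5504  -0.0164

p=Σ⁻¹μ = [1.4183  1.5943  0.3579]
q=Σ⁻¹𝟙 = [15.5235  15.1955  15.2549]
a=μᵀp=0.311932  b=𝟙ᵀp=3.370442  c=𝟙ᵀq=45.973937  D=ac−b²=2.980863
λ₁=(c·0.103−b)/D = (45.973937·0.103−3.370442)/2.980863 = 0.457879
λ₂=(a−b·0.103)/D = (0.311932−3.370442·0.103)/2.980863 = -0.011817
w* = 0.457879·p + -0.011817·q:
  w_0 = 0.457879·1.4183 + -0.011817·15.5235 = 0.4660  (JPMorgan)
  w_1 = 0.457879·1.5943 + -0.011817·15.1955 = 0.5504  (Kellogg)
  w_2 = 0.457879·0.3579 + -0.011817·15.2549 = -0.0164  (Alcoa)
Σw_i=1.0000  μᵀw=0.1030
σ²=wᵀΣw=λ₁·μ_p+λ₂ = 0.457879·0.103 + -0.011817 = 0.035345 ≈ 0.0353


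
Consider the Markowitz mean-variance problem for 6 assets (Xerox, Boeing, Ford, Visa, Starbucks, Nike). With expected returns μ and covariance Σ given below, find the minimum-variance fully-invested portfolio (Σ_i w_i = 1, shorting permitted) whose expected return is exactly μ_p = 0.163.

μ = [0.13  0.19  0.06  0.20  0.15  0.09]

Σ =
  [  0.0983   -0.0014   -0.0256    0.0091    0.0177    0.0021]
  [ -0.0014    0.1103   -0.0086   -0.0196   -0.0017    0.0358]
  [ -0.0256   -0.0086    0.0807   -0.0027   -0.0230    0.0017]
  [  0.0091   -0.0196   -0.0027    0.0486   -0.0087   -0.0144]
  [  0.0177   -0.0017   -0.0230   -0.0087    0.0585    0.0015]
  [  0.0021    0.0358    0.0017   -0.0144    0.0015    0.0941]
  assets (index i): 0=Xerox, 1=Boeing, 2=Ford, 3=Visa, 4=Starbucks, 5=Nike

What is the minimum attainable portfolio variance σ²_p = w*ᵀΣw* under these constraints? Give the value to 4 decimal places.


0.0096

g=Σ⁻¹μ = [0.6772  2.9137  2.7307  6.3108  4.4386  0.6785]
h=Σ⁻¹𝟙 = [8.3762  14.8633  26.2045  34.5665  30.2010  9.1202]
a=μᵀg=2.794494  b=𝟙ᵀg=17.749478  c=𝟙ᵀh=123.331744  D=ac−b²=29.605862
λ₁=(c·0.163−b)/D = (123.331744·0.163−17.749478)/29.605862 = 0.079498
λ₂=(a−b·0.163)/D = (2.794494−17.749478·0.163)/29.605862 = -0.003333
w* = 0.079498·g + -0.003333·h:
  w_0 = 0.079498·0.6772 + -0.003333·8.3762 = 0.0259  (Xerox)
  w_1 = 0.079498·2.9137 + -0.003333·14.8633 = 0.1821  (Boeing)
  w_2 = 0.079498·2.7307 + -0.003333·26.2045 = 0.1298  (Ford)
  w_3 = 0.079498·6.3108 + -0.003333·34.5665 = 0.3865  (Visa)
  w_4 = 0.079498·4.4386 + -0.003333·30.2010 = 0.2522  (Starbucks)
  w_5 = 0.079498·0.6785 + -0.003333·9.1202 = 0.0235  (Nike)
Σw_i=1.0000  μᵀw=0.1630
σ²=wᵀΣw=λ₁·μ_p+λ₂ = 0.079498·0.163 + -0.003333 = 0.009625 ≈ 0.0096


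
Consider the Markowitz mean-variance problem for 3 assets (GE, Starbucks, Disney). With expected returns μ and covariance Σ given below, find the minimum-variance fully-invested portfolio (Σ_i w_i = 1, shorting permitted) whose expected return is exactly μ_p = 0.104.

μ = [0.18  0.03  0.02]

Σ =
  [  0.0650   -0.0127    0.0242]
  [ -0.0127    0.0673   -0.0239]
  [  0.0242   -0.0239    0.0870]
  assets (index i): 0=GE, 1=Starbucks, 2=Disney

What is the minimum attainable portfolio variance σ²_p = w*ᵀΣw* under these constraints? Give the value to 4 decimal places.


x=Σ⁻¹μ = [3.0863  0.8920  -0.3836]
y=Σ⁻¹𝟙 = [14.7204  22.4552  13.5683]
a=μᵀx=0.574624  b=𝟙ᵀx=3.594696  c=𝟙ᵀy=50.743901  D=ac−b²=16.236804
λ₁=(c·0.104−b)/D = (50.743901·0.104−3.594696)/16.236804 = 0.103633
λ₂=(a−b·0.104)/D = (0.574624−3.594696·0.104)/16.236804 = 0.012365
w* = 0.103633·x + 0.012365·y:
  w_0 = 0.103633·3.0863 + 0.012365·14.7204 = 0.5019  (GE)
  w_1 = 0.103633·0.8920 + 0.012365·22.4552 = 0.3701  (Starbucks)
  w_2 = 0.103633·-0.3836 + 0.012365·13.5683 = 0.1280  (Disney)
Σw_i=1.0000  μᵀw=0.1040
σ²=wᵀΣw=λ₁·μ_p+λ₂ = 0.103633·0.104 + 0.012365 = 0.023143 ≈ 0.0231

0.0231


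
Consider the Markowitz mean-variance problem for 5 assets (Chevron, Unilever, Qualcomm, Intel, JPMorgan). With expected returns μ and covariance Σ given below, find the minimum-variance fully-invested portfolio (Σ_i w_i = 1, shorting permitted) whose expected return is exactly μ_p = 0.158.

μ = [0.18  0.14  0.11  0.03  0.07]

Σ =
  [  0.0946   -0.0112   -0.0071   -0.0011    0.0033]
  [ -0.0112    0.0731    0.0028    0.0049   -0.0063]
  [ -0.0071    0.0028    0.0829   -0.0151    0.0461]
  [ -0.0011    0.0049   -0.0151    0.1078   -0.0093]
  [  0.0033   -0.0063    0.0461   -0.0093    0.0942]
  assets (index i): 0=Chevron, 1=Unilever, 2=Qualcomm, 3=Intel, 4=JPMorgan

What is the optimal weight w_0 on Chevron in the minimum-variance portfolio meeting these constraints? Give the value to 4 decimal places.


x=Σ⁻¹μ = [2.2703  2.1924  1.4422  0.4164  0.1455]
y=Σ⁻¹𝟙 = [13.0543  15.1425  10.7649  10.8307  6.9722]
a=μᵀx=0.896918  b=𝟙ᵀx=6.466841  c=𝟙ᵀy=56.764664  D=ac−b²=9.093213
λ₁=(c·0.158−b)/D = (56.764664·0.158−6.466841)/9.093213 = 0.275148
λ₂=(a−b·0.158)/D = (0.896918−6.466841·0.158)/9.093213 = -0.013729
w* = 0.275148·x + -0.013729·y:
  w_0 = 0.275148·2.2703 + -0.013729·13.0543 = 0.4454  (Chevron)
  w_1 = 0.275148·2.1924 + -0.013729·15.1425 = 0.3953  (Unilever)
  w_2 = 0.275148·1.4422 + -0.013729·10.7649 = 0.2490  (Qualcomm)
  w_3 = 0.275148·0.4164 + -0.013729·10.8307 = -0.0341  (Intel)
  w_4 = 0.275148·0.1455 + -0.013729·6.9722 = -0.0557  (JPMorgan)
Σw_i=1.0000  μᵀw=0.1580
σ²=wᵀΣw=λ₁·μ_p+λ₂ = 0.275148·0.158 + -0.013729 = 0.029744 ≈ 0.0297

0.4454


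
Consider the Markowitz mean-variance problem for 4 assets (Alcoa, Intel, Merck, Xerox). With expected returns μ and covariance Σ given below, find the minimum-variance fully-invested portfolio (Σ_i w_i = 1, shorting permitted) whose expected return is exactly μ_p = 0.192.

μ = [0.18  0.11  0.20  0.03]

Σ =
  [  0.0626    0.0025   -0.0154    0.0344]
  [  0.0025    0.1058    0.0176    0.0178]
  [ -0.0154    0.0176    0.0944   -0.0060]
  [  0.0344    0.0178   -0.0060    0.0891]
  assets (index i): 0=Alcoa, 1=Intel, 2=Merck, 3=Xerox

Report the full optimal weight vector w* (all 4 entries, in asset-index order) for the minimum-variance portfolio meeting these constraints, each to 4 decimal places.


0.5799  0.1305  0.3799  -0.0902

x=Σ⁻¹μ = [4.1644  0.7201  2.5849  -1.2409]
y=Σ⁻¹𝟙 = [16.2840  6.2482  12.3722  4.5213]
a=μᵀx=1.308559  b=𝟙ᵀx=6.228498  c=𝟙ᵀy=39.425666  D=ac−b²=12.796617
λ₁=(c·0.192−b)/D = (39.425666·0.192−6.228498)/12.796617 = 0.104811
λ₂=(a−b·0.192)/D = (1.308559−6.228498·0.192)/12.796617 = 0.008806
w* = 0.104811·x + 0.008806·y:
  w_0 = 0.104811·4.1644 + 0.008806·16.2840 = 0.5799  (Alcoa)
  w_1 = 0.104811·0.7201 + 0.008806·6.2482 = 0.1305  (Intel)
  w_2 = 0.104811·2.5849 + 0.008806·12.3722 = 0.3799  (Merck)
  w_3 = 0.104811·-1.2409 + 0.008806·4.5213 = -0.0902  (Xerox)
Σw_i=1.0000  μᵀw=0.1920
σ²=wᵀΣw=λ₁·μ_p+λ₂ = 0.104811·0.192 + 0.008806 = 0.028930 ≈ 0.0289


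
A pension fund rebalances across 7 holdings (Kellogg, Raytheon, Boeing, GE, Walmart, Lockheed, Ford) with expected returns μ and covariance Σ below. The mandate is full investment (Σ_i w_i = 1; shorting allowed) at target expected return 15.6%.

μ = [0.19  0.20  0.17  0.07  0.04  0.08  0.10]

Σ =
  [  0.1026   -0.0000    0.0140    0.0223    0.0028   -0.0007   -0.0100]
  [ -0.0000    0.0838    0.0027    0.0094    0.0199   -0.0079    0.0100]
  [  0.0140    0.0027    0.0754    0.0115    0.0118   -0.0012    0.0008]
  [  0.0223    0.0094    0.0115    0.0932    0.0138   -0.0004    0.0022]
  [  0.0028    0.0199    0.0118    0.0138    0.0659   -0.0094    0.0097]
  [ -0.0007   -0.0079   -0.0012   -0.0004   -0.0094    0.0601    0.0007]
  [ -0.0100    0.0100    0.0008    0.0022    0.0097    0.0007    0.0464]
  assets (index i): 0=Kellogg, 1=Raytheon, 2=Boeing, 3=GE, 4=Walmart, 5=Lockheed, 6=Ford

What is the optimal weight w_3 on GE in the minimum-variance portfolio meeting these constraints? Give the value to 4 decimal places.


g=Σ⁻¹μ = [1.8472  2.3767  1.9417  -0.1251  -0.5958  1.5852  2.1141]
h=Σ⁻¹𝟙 = [9.1897  8.3799  9.1356  4.7743  9.5722  19.3369  19.0496]
a=μᵀg=1.462044  b=𝟙ᵀg=9.144079  c=𝟙ᵀh=79.438273  D=ac−b²=32.528063
λ₁=(c·0.156−b)/D = (79.438273·0.156−9.144079)/32.528063 = 0.099861
λ₂=(a−b·0.156)/D = (1.462044−9.144079·0.156)/32.528063 = 0.001093
w* = 0.099861·g + 0.001093·h:
  w_0 = 0.099861·1.8472 + 0.001093·9.1897 = 0.1945  (Kellogg)
  w_1 = 0.099861·2.3767 + 0.001093·8.3799 = 0.2465  (Raytheon)
  w_2 = 0.099861·1.9417 + 0.001093·9.1356 = 0.2039  (Boeing)
  w_3 = 0.099861·-0.1251 + 0.001093·4.7743 = -0.0073  (GE)
  w_4 = 0.099861·-0.5958 + 0.001093·9.5722 = -0.0490  (Walmart)
  w_5 = 0.099861·1.5852 + 0.001093·19.3369 = 0.1794  (Lockheed)
  w_6 = 0.099861·2.1141 + 0.001093·19.0496 = 0.2320  (Ford)
Σw_i=1.0000  μᵀw=0.1560
σ²=wᵀΣw=λ₁·μ_p+λ₂ = 0.099861·0.156 + 0.001093 = 0.016672 ≈ 0.0167

-0.0073


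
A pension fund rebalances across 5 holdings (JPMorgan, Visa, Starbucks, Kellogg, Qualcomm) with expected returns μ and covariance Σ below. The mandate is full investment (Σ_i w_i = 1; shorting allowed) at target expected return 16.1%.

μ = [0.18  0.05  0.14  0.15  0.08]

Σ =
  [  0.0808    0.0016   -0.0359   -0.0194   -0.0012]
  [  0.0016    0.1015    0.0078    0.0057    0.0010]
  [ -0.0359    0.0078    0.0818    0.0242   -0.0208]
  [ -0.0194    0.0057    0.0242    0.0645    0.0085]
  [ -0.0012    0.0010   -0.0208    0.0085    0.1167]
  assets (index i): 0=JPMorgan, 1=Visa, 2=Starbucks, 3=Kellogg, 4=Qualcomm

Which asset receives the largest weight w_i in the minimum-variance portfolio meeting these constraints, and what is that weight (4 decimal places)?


u=Σ⁻¹μ = [4.1907  0.0458  3.1698  2.2438  1.1297]
v=Σ⁻¹𝟙 = [25.1651  6.9482  21.8255  12.7241  11.7315]
a=μᵀu=1.627333  b=𝟙ᵀu=10.779836  c=𝟙ᵀv=78.394379  D=ac−b²=11.368938
λ₁=(c·0.161−b)/D = (78.394379·0.161−10.779836)/11.368938 = 0.161990
λ₂=(a−b·0.161)/D = (1.627333−10.779836·0.161)/11.368938 = -0.009519
w* = 0.161990·u + -0.009519·v:
  w_0 = 0.161990·4.1907 + -0.009519·25.1651 = 0.4393  (JPMorgan)
  w_1 = 0.161990·0.0458 + -0.009519·6.9482 = -0.0587  (Visa)
  w_2 = 0.161990·3.1698 + -0.009519·21.8255 = 0.3057  (Starbucks)
  w_3 = 0.161990·2.2438 + -0.009519·12.7241 = 0.2424  (Kellogg)
  w_4 = 0.161990·1.1297 + -0.009519·11.7315 = 0.0713  (Qualcomm)
Σw_i=1.0000  μᵀw=0.1610
σ²=wᵀΣw=λ₁·μ_p+λ₂ = 0.161990·0.161 + -0.009519 = 0.016562 ≈ 0.0166

JPMorgan (0.4393)


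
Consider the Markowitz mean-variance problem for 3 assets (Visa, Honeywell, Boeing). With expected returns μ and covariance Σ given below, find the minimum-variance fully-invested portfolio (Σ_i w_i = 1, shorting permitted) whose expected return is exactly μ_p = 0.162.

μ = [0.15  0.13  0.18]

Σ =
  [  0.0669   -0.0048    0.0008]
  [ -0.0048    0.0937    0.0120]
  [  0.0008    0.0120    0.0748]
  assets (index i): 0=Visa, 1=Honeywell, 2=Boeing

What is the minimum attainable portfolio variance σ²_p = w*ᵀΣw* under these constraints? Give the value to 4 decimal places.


0.0305

g=Σ⁻¹μ = [2.3040  1.2256  2.1852]
h=Σ⁻¹𝟙 = [15.5251  9.9819  11.6016]
a=μᵀg=0.898248  b=𝟙ᵀg=5.714697  c=𝟙ᵀh=37.108584  D=ac−b²=0.674936
λ₁=(c·0.162−b)/D = (37.108584·0.162−5.714697)/0.674936 = 0.439884
λ₂=(a−b·0.162)/D = (0.898248−5.714697·0.162)/0.674936 = -0.040794
w* = 0.439884·g + -0.040794·h:
  w_0 = 0.439884·2.3040 + -0.040794·15.5251 = 0.3801  (Visa)
  w_1 = 0.439884·1.2256 + -0.040794·9.9819 = 0.1319  (Honeywell)
  w_2 = 0.439884·2.1852 + -0.040794·11.6016 = 0.4879  (Boeing)
Σw_i=1.0000  μᵀw=0.1620
σ²=wᵀΣw=λ₁·μ_p+λ₂ = 0.439884·0.162 + -0.040794 = 0.030467 ≈ 0.0305


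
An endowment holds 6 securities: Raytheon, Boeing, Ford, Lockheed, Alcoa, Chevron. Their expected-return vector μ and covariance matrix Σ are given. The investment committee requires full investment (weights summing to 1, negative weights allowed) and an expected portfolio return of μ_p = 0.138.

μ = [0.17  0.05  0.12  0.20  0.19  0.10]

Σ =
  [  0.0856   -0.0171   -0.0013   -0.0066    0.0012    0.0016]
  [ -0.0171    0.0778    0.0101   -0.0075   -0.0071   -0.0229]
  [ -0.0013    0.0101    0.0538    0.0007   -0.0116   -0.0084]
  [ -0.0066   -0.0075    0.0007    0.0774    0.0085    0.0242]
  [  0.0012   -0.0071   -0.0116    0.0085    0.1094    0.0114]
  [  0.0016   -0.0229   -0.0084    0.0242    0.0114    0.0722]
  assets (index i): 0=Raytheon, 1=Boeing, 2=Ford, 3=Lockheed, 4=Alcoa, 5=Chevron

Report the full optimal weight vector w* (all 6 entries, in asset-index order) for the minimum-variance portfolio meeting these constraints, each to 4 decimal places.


p=Σ⁻¹μ = [2.4767  1.5584  2.5115  2.4060  1.7829  1.0287]
q=Σ⁻¹𝟙 = [16.4300  20.9119  19.8127  9.5648  9.8346  17.6654]
a=μᵀp=1.723172  b=𝟙ᵀp=11.764278  c=𝟙ᵀq=94.219286  D=ac−b²=23.957753
λ₁=(c·0.138−b)/D = (94.219286·0.138−11.764278)/23.957753 = 0.051674
λ₂=(a−b·0.138)/D = (1.723172−11.764278·0.138)/23.957753 = 0.004162
w* = 0.051674·p + 0.004162·q:
  w_0 = 0.051674·2.4767 + 0.004162·16.4300 = 0.1964  (Raytheon)
  w_1 = 0.051674·1.5584 + 0.004162·20.9119 = 0.1676  (Boeing)
  w_2 = 0.051674·2.5115 + 0.004162·19.8127 = 0.2122  (Ford)
  w_3 = 0.051674·2.4060 + 0.004162·9.5648 = 0.1641  (Lockheed)
  w_4 = 0.051674·1.7829 + 0.004162·9.8346 = 0.1331  (Alcoa)
  w_5 = 0.051674·1.0287 + 0.004162·17.6654 = 0.1267  (Chevron)
Σw_i=1.0000  μᵀw=0.1380
σ²=wᵀΣw=λ₁·μ_p+λ₂ = 0.051674·0.138 + 0.004162 = 0.011292 ≈ 0.0113

0.1964  0.1676  0.2122  0.1641  0.1331  0.1267


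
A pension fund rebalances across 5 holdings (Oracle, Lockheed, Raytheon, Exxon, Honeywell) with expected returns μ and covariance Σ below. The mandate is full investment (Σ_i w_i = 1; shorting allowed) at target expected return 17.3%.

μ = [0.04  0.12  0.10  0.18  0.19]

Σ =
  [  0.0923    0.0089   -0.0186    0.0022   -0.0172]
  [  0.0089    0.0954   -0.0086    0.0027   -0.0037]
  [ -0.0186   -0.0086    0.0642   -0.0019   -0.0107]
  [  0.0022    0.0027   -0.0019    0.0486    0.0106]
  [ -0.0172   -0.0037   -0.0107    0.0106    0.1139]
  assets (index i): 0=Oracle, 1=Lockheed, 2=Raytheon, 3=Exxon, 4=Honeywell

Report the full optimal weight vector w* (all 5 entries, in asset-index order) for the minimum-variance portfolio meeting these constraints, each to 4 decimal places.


u=Σ⁻¹μ = [1.0503  1.3564  2.4399  3.2848  1.7943]
v=Σ⁻¹𝟙 = [16.5631  11.1224  24.4340  17.4786  12.3109]
a=μᵀu=1.380967  b=𝟙ᵀu=9.925831  c=𝟙ᵀv=81.909030  D=ac−b²=14.591573
λ₁=(c·0.173−b)/D = (81.909030·0.173−9.925831)/14.591573 = 0.290882
λ₂=(a−b·0.173)/D = (1.380967−9.925831·0.173)/14.591573 = -0.023041
w* = 0.290882·u + -0.023041·v:
  w_0 = 0.290882·1.0503 + -0.023041·16.5631 = -0.0761  (Oracle)
  w_1 = 0.290882·1.3564 + -0.023041·11.1224 = 0.1383  (Lockheed)
  w_2 = 0.290882·2.4399 + -0.023041·24.4340 = 0.1467  (Raytheon)
  w_3 = 0.290882·3.2848 + -0.023041·17.4786 = 0.5528  (Exxon)
  w_4 = 0.290882·1.7943 + -0.023041·12.3109 = 0.2383  (Honeywell)
Σw_i=1.0000  μᵀw=0.1730
σ²=wᵀΣw=λ₁·μ_p+λ₂ = 0.290882·0.173 + -0.023041 = 0.027282 ≈ 0.0273

-0.0761  0.1383  0.1467  0.5528  0.2383


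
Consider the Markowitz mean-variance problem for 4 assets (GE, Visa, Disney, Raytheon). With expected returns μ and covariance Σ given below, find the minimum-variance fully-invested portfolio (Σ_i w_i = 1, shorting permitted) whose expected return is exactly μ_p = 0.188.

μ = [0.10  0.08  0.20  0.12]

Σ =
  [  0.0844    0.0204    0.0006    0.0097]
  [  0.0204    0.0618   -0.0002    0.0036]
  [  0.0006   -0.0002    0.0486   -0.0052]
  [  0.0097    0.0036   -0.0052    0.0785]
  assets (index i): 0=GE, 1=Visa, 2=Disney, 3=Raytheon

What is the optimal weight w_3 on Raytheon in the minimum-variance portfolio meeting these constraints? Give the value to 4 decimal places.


p=Σ⁻¹μ = [0.7268  0.9707  4.2898  1.6785]
q=Σ⁻¹𝟙 = [7.0442  13.1862  21.9038  12.7147]
a=μᵀp=1.209725  b=𝟙ᵀp=7.665841  c=𝟙ᵀq=54.848873  D=ac−b²=7.586907
λ₁=(c·0.188−b)/D = (54.848873·0.188−7.665841)/7.586907 = 0.348725
λ₂=(a−b·0.188)/D = (1.209725−7.665841·0.188)/7.586907 = -0.030507
w* = 0.348725·p + -0.030507·q:
  w_0 = 0.348725·0.7268 + -0.030507·7.0442 = 0.0386  (GE)
  w_1 = 0.348725·0.9707 + -0.030507·13.1862 = -0.0638  (Visa)
  w_2 = 0.348725·4.2898 + -0.030507·21.9038 = 0.8278  (Disney)
  w_3 = 0.348725·1.6785 + -0.030507·12.7147 = 0.1975  (Raytheon)
Σw_i=1.0000  μᵀw=0.1880
σ²=wᵀΣw=λ₁·μ_p+λ₂ = 0.348725·0.188 + -0.030507 = 0.035053 ≈ 0.0351

0.1975


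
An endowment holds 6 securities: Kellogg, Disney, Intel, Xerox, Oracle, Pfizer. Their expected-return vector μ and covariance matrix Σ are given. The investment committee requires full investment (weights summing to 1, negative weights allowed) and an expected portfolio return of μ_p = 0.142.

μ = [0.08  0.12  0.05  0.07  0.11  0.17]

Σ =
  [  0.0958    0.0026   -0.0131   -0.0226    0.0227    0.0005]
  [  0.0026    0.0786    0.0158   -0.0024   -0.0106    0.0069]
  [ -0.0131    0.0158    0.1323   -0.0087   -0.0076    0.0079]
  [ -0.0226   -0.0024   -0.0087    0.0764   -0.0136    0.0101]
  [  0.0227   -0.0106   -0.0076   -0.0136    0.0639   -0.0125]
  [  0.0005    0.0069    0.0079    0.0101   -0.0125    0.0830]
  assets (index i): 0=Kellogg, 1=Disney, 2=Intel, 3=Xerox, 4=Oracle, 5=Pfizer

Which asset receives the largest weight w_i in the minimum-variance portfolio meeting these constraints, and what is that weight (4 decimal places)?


Pfizer (0.4348)

p=Σ⁻¹μ = [0.5423  1.6387  0.3448  1.3421  2.5370  2.0946]
q=Σ⁻¹𝟙 = [10.9328  13.1082  8.9844  20.1399  21.4099  10.8111]
a=μᵀp=0.986380  b=𝟙ᵀp=8.499605  c=𝟙ᵀq=85.386378  D=ac−b²=11.980095
λ₁=(c·0.142−b)/D = (85.386378·0.142−8.499605)/11.980095 = 0.302607
λ₂=(a−b·0.142)/D = (0.986380−8.499605·0.142)/11.980095 = -0.018411
w* = 0.302607·p + -0.018411·q:
  w_0 = 0.302607·0.5423 + -0.018411·10.9328 = -0.0372  (Kellogg)
  w_1 = 0.302607·1.6387 + -0.018411·13.1082 = 0.2545  (Disney)
  w_2 = 0.302607·0.3448 + -0.018411·8.9844 = -0.0611  (Intel)
  w_3 = 0.302607·1.3421 + -0.018411·20.1399 = 0.0353  (Xerox)
  w_4 = 0.302607·2.5370 + -0.018411·21.4099 = 0.3736  (Oracle)
  w_5 = 0.302607·2.0946 + -0.018411·10.8111 = 0.4348  (Pfizer)
Σw_i=1.0000  μᵀw=0.1420
σ²=wᵀΣw=λ₁·μ_p+λ₂ = 0.302607·0.142 + -0.018411 = 0.024559 ≈ 0.0246


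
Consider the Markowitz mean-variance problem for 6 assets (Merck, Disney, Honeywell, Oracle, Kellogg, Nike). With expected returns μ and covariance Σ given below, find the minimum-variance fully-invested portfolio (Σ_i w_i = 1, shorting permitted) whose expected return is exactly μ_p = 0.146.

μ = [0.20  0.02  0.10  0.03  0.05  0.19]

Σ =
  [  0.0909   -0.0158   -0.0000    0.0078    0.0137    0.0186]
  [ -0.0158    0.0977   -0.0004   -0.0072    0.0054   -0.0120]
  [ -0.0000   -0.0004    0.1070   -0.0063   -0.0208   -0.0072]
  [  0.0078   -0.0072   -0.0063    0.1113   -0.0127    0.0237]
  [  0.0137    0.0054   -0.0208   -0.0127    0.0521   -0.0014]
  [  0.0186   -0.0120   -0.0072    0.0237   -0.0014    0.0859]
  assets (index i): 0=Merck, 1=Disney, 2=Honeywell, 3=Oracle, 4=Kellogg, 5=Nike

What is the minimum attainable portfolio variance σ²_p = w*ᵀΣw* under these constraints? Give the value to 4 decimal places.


p=Σ⁻¹μ = [1.7567  0.6894  1.2606  -0.0674  0.9687  2.0679]
q=Σ⁻¹𝟙 = [6.1065  11.9931  15.7196  10.8526  25.5547  10.7344]
a=μᵀp=0.930503  b=𝟙ᵀp=6.675976  c=𝟙ᵀq=80.960926  D=ac−b²=30.765693
λ₁=(c·0.146−b)/D = (80.960926·0.146−6.675976)/30.765693 = 0.167210
λ₂=(a−b·0.146)/D = (0.930503−6.675976·0.146)/30.765693 = -0.001436
w* = 0.167210·p + -0.001436·q:
  w_0 = 0.167210·1.7567 + -0.001436·6.1065 = 0.2850  (Merck)
  w_1 = 0.167210·0.6894 + -0.001436·11.9931 = 0.0981  (Disney)
  w_2 = 0.167210·1.2606 + -0.001436·15.7196 = 0.1882  (Honeywell)
  w_3 = 0.167210·-0.0674 + -0.001436·10.8526 = -0.0269  (Oracle)
  w_4 = 0.167210·0.9687 + -0.001436·25.5547 = 0.1253  (Kellogg)
  w_5 = 0.167210·2.0679 + -0.001436·10.7344 = 0.3303  (Nike)
Σw_i=1.0000  μᵀw=0.1460
σ²=wᵀΣw=λ₁·μ_p+λ₂ = 0.167210·0.146 + -0.001436 = 0.022976 ≈ 0.0230

0.0230
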